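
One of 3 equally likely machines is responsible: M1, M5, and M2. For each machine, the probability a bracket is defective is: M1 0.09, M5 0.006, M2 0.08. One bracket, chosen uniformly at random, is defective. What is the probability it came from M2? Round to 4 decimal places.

Since the prior is uniform, the posterior is proportional to the likelihood:
  M1: 0.09
  M5: 0.006
  M2: 0.08
Normalizing constant = 0.176.
P(M2 | evidence) = 0.08 / 0.176 ≈ 0.4545.

0.4545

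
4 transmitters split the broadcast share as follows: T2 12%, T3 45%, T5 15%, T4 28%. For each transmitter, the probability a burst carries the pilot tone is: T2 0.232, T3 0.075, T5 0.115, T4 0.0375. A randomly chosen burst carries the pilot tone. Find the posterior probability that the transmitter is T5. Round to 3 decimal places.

0.193

Unnormalized posteriors (prior × likelihood):
  T2: 0.12 × 0.232 = 0.02784
  T3: 0.45 × 0.075 = 0.03375
  T5: 0.15 × 0.115 = 0.01725
  T4: 0.28 × 0.0375 = 0.0105
Sum = 0.08934.
P(T5 | evidence) = 0.01725 / 0.08934 ≈ 0.193.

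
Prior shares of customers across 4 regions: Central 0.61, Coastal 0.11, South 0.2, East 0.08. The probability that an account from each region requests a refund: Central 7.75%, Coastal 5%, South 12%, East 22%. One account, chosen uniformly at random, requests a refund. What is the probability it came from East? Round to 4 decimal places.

0.1865

Compute prior × likelihood for every hypothesis:
  Central: 0.61 × 0.0775 = 0.047275
  Coastal: 0.11 × 0.05 = 0.0055
  South: 0.2 × 0.12 = 0.024
  East: 0.08 × 0.22 = 0.0176
Sum = 0.094375.
P(East | evidence) = 0.0176 / 0.094375 ≈ 0.1865.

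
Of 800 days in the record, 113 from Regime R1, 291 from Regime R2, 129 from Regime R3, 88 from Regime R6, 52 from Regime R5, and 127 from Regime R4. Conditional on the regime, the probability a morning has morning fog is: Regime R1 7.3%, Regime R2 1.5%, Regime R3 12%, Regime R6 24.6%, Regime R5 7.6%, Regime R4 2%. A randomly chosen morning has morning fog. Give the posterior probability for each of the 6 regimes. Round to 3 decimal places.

Regime R1 0.147, Regime R2 0.078, Regime R3 0.275, Regime R6 0.385, Regime R5 0.070, Regime R4 0.045

By Bayes' rule, posterior ∝ prior × likelihood:
  Regime R1: 0.14125 × 0.073 = 0.01031125
  Regime R2: 0.36375 × 0.015 = 0.00545625
  Regime R3: 0.16125 × 0.12 = 0.01935
  Regime R6: 0.11 × 0.246 = 0.02706
  Regime R5: 0.065 × 0.076 = 0.00494
  Regime R4: 0.15875 × 0.02 = 0.003175
Total = 0.0702925.
P(Regime R1 | fog) = 0.01031125/0.0702925 ≈ 0.147
P(Regime R2 | fog) = 0.00545625/0.0702925 ≈ 0.078
P(Regime R3 | fog) = 0.01935/0.0702925 ≈ 0.275
P(Regime R6 | fog) = 0.02706/0.0702925 ≈ 0.385
P(Regime R5 | fog) = 0.00494/0.0702925 ≈ 0.070
P(Regime R4 | fog) = 0.003175/0.0702925 ≈ 0.045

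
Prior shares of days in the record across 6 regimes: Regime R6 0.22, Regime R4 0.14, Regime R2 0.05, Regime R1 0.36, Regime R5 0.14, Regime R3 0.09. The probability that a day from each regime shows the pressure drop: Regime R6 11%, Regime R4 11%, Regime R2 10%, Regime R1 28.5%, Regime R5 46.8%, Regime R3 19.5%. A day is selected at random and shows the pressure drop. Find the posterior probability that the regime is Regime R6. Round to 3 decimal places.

Prior × likelihood for each hypothesis:
  Regime R6: 0.22 × 0.11 = 0.0242
  Regime R4: 0.14 × 0.11 = 0.0154
  Regime R2: 0.05 × 0.1 = 0.005
  Regime R1: 0.36 × 0.285 = 0.1026
  Regime R5: 0.14 × 0.468 = 0.06552
  Regime R3: 0.09 × 0.195 = 0.01755
Total = 0.23027.
P(Regime R6 | evidence) = 0.0242 / 0.23027 ≈ 0.105.

0.105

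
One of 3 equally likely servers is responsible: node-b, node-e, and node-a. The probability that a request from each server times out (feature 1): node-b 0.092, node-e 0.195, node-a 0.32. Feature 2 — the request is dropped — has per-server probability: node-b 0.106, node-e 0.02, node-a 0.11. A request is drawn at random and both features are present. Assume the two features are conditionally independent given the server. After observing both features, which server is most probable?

With a uniform prior (1/3 each), posterior ∝ likelihood:
  node-b: 0.092 × 0.106 = 0.009752
  node-e: 0.195 × 0.02 = 0.0039
  node-a: 0.32 × 0.11 = 0.0352
Normalizing constant = 0.048852.
Largest term belongs to node-a, so node-a is most probable.

node-a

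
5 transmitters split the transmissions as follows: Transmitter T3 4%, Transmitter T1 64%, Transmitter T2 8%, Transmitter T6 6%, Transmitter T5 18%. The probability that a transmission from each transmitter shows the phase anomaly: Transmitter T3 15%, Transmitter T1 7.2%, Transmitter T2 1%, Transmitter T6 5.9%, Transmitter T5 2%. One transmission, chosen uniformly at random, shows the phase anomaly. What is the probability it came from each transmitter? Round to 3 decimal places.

Transmitter T3 0.100, Transmitter T1 0.768, Transmitter T2 0.013, Transmitter T6 0.059, Transmitter T5 0.060

Unnormalized posteriors (prior × likelihood):
  Transmitter T3: 0.04 × 0.15 = 0.006
  Transmitter T1: 0.64 × 0.072 = 0.04608
  Transmitter T2: 0.08 × 0.01 = 0.0008
  Transmitter T6: 0.06 × 0.059 = 0.00354
  Transmitter T5: 0.18 × 0.02 = 0.0036
Normalizing constant = 0.06002.
P(Transmitter T3 | anomaly) = 0.006/0.06002 ≈ 0.100
P(Transmitter T1 | anomaly) = 0.04608/0.06002 ≈ 0.768
P(Transmitter T2 | anomaly) = 0.0008/0.06002 ≈ 0.013
P(Transmitter T6 | anomaly) = 0.00354/0.06002 ≈ 0.059
P(Transmitter T5 | anomaly) = 0.0036/0.06002 ≈ 0.060
(Check: 0.100+0.768+0.013+0.059+0.060 = 1.000.)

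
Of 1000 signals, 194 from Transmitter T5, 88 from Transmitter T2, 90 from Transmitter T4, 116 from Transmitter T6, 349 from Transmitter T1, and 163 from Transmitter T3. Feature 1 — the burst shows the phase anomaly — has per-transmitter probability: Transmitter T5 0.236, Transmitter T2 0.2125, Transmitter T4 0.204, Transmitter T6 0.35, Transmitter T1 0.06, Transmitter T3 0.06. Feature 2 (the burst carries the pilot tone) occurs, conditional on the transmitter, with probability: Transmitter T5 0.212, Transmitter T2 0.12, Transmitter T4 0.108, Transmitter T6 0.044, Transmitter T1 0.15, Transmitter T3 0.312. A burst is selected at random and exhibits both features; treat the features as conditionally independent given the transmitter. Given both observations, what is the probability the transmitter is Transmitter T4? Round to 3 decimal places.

Prior × likelihood for each hypothesis:
  Transmitter T5: 0.194 × 0.236 × 0.212 = 0.009706208
  Transmitter T2: 0.088 × 0.2125 × 0.12 = 0.002244
  Transmitter T4: 0.09 × 0.204 × 0.108 = 0.00198288
  Transmitter T6: 0.116 × 0.35 × 0.044 = 0.0017864
  Transmitter T1: 0.349 × 0.06 × 0.15 = 0.003141
  Transmitter T3: 0.163 × 0.06 × 0.312 = 0.00305136
Total = 0.021911848.
P(Transmitter T4 | evidence) = 0.00198288 / 0.021911848 ≈ 0.090.

0.090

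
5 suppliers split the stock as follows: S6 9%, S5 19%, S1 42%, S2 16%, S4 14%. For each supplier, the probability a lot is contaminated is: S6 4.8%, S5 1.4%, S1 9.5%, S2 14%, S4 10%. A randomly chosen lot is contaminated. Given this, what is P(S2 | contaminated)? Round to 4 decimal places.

Unnormalized posteriors (prior × likelihood):
  S6: 0.09 × 0.048 = 0.00432
  S5: 0.19 × 0.014 = 0.00266
  S1: 0.42 × 0.095 = 0.0399
  S2: 0.16 × 0.14 = 0.0224
  S4: 0.14 × 0.1 = 0.014
Total = 0.08328.
P(S2 | evidence) = 0.0224 / 0.08328 ≈ 0.2690.

0.2690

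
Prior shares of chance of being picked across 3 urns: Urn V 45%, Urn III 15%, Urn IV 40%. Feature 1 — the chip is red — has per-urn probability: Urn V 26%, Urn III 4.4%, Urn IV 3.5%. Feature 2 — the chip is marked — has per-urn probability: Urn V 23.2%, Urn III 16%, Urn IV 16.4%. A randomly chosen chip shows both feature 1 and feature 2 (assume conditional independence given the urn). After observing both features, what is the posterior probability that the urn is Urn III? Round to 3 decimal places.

By Bayes' rule, posterior ∝ prior × likelihood:
  Urn V: 0.45 × 0.26 × 0.232 = 0.027144
  Urn III: 0.15 × 0.044 × 0.16 = 0.001056
  Urn IV: 0.4 × 0.035 × 0.164 = 0.002296
Sum = 0.030496.
P(Urn III | evidence) = 0.001056 / 0.030496 ≈ 0.035.

0.035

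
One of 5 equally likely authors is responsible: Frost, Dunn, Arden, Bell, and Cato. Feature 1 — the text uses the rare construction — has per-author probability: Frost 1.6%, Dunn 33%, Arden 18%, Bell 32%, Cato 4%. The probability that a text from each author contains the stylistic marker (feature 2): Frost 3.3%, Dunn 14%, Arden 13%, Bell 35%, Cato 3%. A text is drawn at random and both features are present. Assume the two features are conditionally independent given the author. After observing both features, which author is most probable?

Since the prior is uniform, the posterior is proportional to the likelihood:
  Frost: 0.016 × 0.033 = 0.000528
  Dunn: 0.33 × 0.14 = 0.0462
  Arden: 0.18 × 0.13 = 0.0234
  Bell: 0.32 × 0.35 = 0.112
  Cato: 0.04 × 0.03 = 0.0012
Normalizing constant = 0.183328.
Largest term belongs to Bell, so Bell is most probable.

Bell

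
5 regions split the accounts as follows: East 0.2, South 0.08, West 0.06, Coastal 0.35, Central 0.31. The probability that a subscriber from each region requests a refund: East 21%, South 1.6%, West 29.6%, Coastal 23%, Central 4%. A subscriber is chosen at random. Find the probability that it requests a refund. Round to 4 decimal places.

0.1539

By Bayes' rule, posterior ∝ prior × likelihood:
  East: 0.2 × 0.21 = 0.042
  South: 0.08 × 0.016 = 0.00128
  West: 0.06 × 0.296 = 0.01776
  Coastal: 0.35 × 0.23 = 0.0805
  Central: 0.31 × 0.04 = 0.0124
P(refund) = 0.042 + 0.00128 + 0.01776 + 0.0805 + 0.0124 = 0.15394 → 0.1539.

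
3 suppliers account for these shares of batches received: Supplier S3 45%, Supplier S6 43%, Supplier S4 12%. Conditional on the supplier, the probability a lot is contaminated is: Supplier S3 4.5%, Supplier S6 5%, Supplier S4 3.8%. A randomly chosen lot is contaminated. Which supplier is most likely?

Supplier S6

Unnormalized posteriors (prior × likelihood):
  Supplier S3: 0.45 × 0.045 = 0.02025
  Supplier S6: 0.43 × 0.05 = 0.0215
  Supplier S4: 0.12 × 0.038 = 0.00456
Normalizing constant = 0.04631.
Largest term belongs to Supplier S6, so Supplier S6 is most probable.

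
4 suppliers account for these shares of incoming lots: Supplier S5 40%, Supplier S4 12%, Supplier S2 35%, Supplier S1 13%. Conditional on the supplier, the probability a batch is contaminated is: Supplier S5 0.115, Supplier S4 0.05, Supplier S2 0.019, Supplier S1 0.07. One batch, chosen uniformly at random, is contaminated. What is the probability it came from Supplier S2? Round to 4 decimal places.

Compute prior × likelihood for every hypothesis:
  Supplier S5: 0.4 × 0.115 = 0.046
  Supplier S4: 0.12 × 0.05 = 0.006
  Supplier S2: 0.35 × 0.019 = 0.00665
  Supplier S1: 0.13 × 0.07 = 0.0091
Sum = 0.06775.
P(Supplier S2 | evidence) = 0.00665 / 0.06775 ≈ 0.0982.

0.0982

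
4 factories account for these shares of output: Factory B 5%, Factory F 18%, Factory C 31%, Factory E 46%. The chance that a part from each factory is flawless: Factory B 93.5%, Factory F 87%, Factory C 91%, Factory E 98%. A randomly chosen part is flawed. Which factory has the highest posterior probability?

Taking complements, P(flawed | each) = Factory B 0.065, Factory F 0.13, Factory C 0.09, Factory E 0.02.
Unnormalized posteriors (prior × likelihood):
  Factory B: 0.05 × 0.065 = 0.00325
  Factory F: 0.18 × 0.13 = 0.0234
  Factory C: 0.31 × 0.09 = 0.0279
  Factory E: 0.46 × 0.02 = 0.0092
Total = 0.06375.
Largest term belongs to Factory C, so Factory C is most probable.

Factory C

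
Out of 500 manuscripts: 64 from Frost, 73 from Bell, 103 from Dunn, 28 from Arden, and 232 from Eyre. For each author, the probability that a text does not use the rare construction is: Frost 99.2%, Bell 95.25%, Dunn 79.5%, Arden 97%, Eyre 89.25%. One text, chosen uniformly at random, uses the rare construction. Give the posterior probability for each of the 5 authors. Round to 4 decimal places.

Taking complements, P(rare-form | each) = Frost 0.008, Bell 0.0475, Dunn 0.205, Arden 0.03, Eyre 0.1075.
Unnormalized posteriors (prior × likelihood):
  Frost: 0.128 × 0.008 = 0.001024
  Bell: 0.146 × 0.0475 = 0.006935
  Dunn: 0.206 × 0.205 = 0.04223
  Arden: 0.056 × 0.03 = 0.00168
  Eyre: 0.464 × 0.1075 = 0.04988
Sum = 0.101749.
P(Frost | rare-form) = 0.001024/0.101749 ≈ 0.0101
P(Bell | rare-form) = 0.006935/0.101749 ≈ 0.0682
P(Dunn | rare-form) = 0.04223/0.101749 ≈ 0.4150
P(Arden | rare-form) = 0.00168/0.101749 ≈ 0.0165
P(Eyre | rare-form) = 0.04988/0.101749 ≈ 0.4902

Frost 0.0101, Bell 0.0682, Dunn 0.4150, Arden 0.0165, Eyre 0.4902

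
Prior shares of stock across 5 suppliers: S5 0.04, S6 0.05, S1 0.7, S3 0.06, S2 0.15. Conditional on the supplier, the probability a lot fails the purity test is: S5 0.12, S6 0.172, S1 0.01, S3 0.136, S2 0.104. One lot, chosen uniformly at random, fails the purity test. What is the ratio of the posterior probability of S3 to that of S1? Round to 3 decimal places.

1.166

Compute prior × likelihood for every hypothesis:
  S5: 0.04 × 0.12 = 0.0048
  S6: 0.05 × 0.172 = 0.0086
  S1: 0.7 × 0.01 = 0.007
  S3: 0.06 × 0.136 = 0.00816
  S2: 0.15 × 0.104 = 0.0156
Normalizing constant = 0.04416.
The ratio is 0.00816 / 0.007 (the normalizer cancels) = 1.166.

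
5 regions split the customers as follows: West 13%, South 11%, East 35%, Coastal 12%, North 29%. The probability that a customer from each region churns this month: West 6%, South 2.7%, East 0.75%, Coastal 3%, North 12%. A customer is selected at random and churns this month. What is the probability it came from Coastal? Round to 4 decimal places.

Prior × likelihood for each hypothesis:
  West: 0.13 × 0.06 = 0.0078
  South: 0.11 × 0.027 = 0.00297
  East: 0.35 × 0.0075 = 0.002625
  Coastal: 0.12 × 0.03 = 0.0036
  North: 0.29 × 0.12 = 0.0348
Total = 0.051795.
P(Coastal | evidence) = 0.0036 / 0.051795 ≈ 0.0695.

0.0695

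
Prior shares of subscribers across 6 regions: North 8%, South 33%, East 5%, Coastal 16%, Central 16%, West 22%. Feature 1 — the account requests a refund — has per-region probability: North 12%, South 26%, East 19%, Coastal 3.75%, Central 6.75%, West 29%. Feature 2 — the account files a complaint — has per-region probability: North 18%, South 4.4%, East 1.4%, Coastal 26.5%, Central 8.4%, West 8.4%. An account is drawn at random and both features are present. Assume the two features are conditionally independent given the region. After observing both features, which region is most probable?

West

Prior × likelihood for each hypothesis:
  North: 0.08 × 0.12 × 0.18 = 0.001728
  South: 0.33 × 0.26 × 0.044 = 0.0037752
  East: 0.05 × 0.19 × 0.014 = 0.000133
  Coastal: 0.16 × 0.0375 × 0.265 = 0.00159
  Central: 0.16 × 0.0675 × 0.084 = 0.0009072
  West: 0.22 × 0.29 × 0.084 = 0.0053592
Sum = 0.0134926.
Largest term belongs to West, so West is most probable.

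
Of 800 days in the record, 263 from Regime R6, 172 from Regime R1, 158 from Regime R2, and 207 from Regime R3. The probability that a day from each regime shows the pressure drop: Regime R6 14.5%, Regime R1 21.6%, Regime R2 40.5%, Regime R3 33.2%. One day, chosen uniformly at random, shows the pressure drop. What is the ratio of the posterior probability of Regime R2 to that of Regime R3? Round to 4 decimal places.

Prior × likelihood for each hypothesis:
  Regime R6: 0.32875 × 0.145 = 0.04766875
  Regime R1: 0.215 × 0.216 = 0.04644
  Regime R2: 0.1975 × 0.405 = 0.0799875
  Regime R3: 0.25875 × 0.332 = 0.085905
Total = 0.26000125.
The ratio is 0.0799875 / 0.085905 (the normalizer cancels) = 0.9311.

0.9311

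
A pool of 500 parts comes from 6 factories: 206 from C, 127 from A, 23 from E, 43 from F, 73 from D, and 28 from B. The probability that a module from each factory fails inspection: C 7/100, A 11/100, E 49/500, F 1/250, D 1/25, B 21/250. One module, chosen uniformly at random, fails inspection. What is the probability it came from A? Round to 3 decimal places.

Compute prior × likelihood for every hypothesis:
  C: 0.412 × 0.07 = 0.02884
  A: 0.254 × 0.11 = 0.02794
  E: 0.046 × 0.098 = 0.004508
  F: 0.086 × 0.004 = 0.000344
  D: 0.146 × 0.04 = 0.00584
  B: 0.056 × 0.084 = 0.004704
Sum = 0.072176.
P(A | evidence) = 0.02794 / 0.072176 ≈ 0.387.

0.387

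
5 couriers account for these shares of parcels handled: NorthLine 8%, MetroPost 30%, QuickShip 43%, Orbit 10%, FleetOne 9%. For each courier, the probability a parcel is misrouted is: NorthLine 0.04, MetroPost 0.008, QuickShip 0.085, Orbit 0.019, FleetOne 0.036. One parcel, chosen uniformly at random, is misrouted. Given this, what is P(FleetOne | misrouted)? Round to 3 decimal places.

0.069

Compute prior × likelihood for every hypothesis:
  NorthLine: 0.08 × 0.04 = 0.0032
  MetroPost: 0.3 × 0.008 = 0.0024
  QuickShip: 0.43 × 0.085 = 0.03655
  Orbit: 0.1 × 0.019 = 0.0019
  FleetOne: 0.09 × 0.036 = 0.00324
Sum = 0.04729.
P(FleetOne | evidence) = 0.00324 / 0.04729 ≈ 0.069.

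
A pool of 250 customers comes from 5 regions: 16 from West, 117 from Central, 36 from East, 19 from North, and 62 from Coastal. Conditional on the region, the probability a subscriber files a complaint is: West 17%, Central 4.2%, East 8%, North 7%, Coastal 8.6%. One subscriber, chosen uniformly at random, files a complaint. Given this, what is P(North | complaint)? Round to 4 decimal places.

Prior × likelihood for each hypothesis:
  West: 0.064 × 0.17 = 0.01088
  Central: 0.468 × 0.042 = 0.019656
  East: 0.144 × 0.08 = 0.01152
  North: 0.076 × 0.07 = 0.00532
  Coastal: 0.248 × 0.086 = 0.021328
Total = 0.068704.
P(North | evidence) = 0.00532 / 0.068704 ≈ 0.0774.

0.0774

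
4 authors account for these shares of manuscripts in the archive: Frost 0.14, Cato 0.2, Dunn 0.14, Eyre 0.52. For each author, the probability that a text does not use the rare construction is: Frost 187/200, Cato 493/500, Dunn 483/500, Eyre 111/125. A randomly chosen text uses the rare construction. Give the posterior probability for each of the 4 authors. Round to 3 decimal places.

Taking complements, P(rare-form | each) = Frost 0.065, Cato 0.014, Dunn 0.034, Eyre 0.112.
Unnormalized posteriors (prior × likelihood):
  Frost: 0.14 × 0.065 = 0.0091
  Cato: 0.2 × 0.014 = 0.0028
  Dunn: 0.14 × 0.034 = 0.00476
  Eyre: 0.52 × 0.112 = 0.05824
Sum = 0.0749.
P(Frost | rare-form) = 0.0091/0.0749 ≈ 0.121
P(Cato | rare-form) = 0.0028/0.0749 ≈ 0.037
P(Dunn | rare-form) = 0.00476/0.0749 ≈ 0.064
P(Eyre | rare-form) = 0.05824/0.0749 ≈ 0.778

Frost 0.121, Cato 0.037, Dunn 0.064, Eyre 0.778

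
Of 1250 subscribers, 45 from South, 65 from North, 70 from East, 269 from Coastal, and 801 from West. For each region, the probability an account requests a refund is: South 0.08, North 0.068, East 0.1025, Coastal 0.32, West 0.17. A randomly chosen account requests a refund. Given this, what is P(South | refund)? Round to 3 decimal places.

0.015

Prior × likelihood for each hypothesis:
  South: 0.036 × 0.08 = 0.00288
  North: 0.052 × 0.068 = 0.003536
  East: 0.056 × 0.1025 = 0.00574
  Coastal: 0.2152 × 0.32 = 0.068864
  West: 0.6408 × 0.17 = 0.108936
Normalizing constant = 0.189956.
P(South | evidence) = 0.00288 / 0.189956 ≈ 0.015.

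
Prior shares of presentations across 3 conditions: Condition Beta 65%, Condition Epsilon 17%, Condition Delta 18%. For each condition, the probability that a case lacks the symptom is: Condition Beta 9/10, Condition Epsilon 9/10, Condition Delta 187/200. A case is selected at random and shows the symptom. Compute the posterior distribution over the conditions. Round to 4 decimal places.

Taking complements, P(symptomatic | each) = Condition Beta 0.1, Condition Epsilon 0.1, Condition Delta 0.065.
Compute prior × likelihood for every hypothesis:
  Condition Beta: 0.65 × 0.1 = 0.065
  Condition Epsilon: 0.17 × 0.1 = 0.017
  Condition Delta: 0.18 × 0.065 = 0.0117
Total = 0.0937.
P(Condition Beta | symptomatic) = 0.065/0.0937 ≈ 0.6937
P(Condition Epsilon | symptomatic) = 0.017/0.0937 ≈ 0.1814
P(Condition Delta | symptomatic) = 0.0117/0.0937 ≈ 0.1249
(Check: 0.6937+0.1814+0.1249 = 1.0000.)

Condition Beta 0.6937, Condition Epsilon 0.1814, Condition Delta 0.1249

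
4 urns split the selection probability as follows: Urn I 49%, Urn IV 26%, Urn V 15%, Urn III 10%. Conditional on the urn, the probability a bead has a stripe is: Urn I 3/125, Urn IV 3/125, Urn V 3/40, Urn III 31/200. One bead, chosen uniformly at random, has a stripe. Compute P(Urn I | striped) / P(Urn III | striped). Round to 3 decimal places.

0.759

Unnormalized posteriors (prior × likelihood):
  Urn I: 0.49 × 0.024 = 0.01176
  Urn IV: 0.26 × 0.024 = 0.00624
  Urn V: 0.15 × 0.075 = 0.01125
  Urn III: 0.1 × 0.155 = 0.0155
Sum = 0.04475.
The ratio is 0.01176 / 0.0155 (the normalizer cancels) = 0.759.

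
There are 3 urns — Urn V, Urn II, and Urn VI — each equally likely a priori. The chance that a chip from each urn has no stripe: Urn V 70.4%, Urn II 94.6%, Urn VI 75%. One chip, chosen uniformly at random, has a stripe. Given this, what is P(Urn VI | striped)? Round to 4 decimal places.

0.4167

Taking complements, P(striped | each) = Urn V 0.296, Urn II 0.054, Urn VI 0.25.
With a uniform prior (1/3 each), posterior ∝ likelihood:
  Urn V: 0.296
  Urn II: 0.054
  Urn VI: 0.25
Normalizing constant = 0.6.
P(Urn VI | evidence) = 0.25 / 0.6 ≈ 0.4167.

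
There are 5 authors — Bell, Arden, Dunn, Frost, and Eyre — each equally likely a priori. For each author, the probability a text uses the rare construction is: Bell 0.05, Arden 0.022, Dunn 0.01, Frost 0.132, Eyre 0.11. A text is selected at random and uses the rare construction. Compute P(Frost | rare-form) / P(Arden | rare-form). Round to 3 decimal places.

6.000

Since the prior is uniform, the posterior is proportional to the likelihood:
  Bell: 0.05
  Arden: 0.022
  Dunn: 0.01
  Frost: 0.132
  Eyre: 0.11
Sum = 0.324.
The ratio is 0.132 / 0.022 (the normalizer cancels) = 6.000.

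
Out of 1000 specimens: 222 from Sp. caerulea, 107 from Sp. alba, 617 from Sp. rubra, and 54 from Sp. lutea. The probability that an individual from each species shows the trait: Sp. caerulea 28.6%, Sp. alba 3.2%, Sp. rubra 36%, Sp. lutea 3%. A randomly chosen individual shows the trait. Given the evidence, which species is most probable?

Prior × likelihood for each hypothesis:
  Sp. caerulea: 0.222 × 0.286 = 0.063492
  Sp. alba: 0.107 × 0.032 = 0.003424
  Sp. rubra: 0.617 × 0.36 = 0.22212
  Sp. lutea: 0.054 × 0.03 = 0.00162
Sum = 0.290656.
Largest term belongs to Sp. rubra, so Sp. rubra is most probable.

Sp. rubra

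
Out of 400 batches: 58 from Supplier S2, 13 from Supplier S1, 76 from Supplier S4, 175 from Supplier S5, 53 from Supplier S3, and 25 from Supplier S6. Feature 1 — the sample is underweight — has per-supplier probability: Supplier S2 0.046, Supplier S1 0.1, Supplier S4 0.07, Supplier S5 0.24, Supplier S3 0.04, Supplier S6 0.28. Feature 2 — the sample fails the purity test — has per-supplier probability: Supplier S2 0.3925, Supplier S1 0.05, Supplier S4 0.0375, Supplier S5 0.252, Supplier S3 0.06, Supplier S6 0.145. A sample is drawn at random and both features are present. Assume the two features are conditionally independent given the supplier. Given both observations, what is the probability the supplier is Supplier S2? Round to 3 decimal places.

Unnormalized posteriors (prior × likelihood):
  Supplier S2: 0.145 × 0.046 × 0.3925 = 0.002617975
  Supplier S1: 0.0325 × 0.1 × 0.05 = 0.0001625
  Supplier S4: 0.19 × 0.07 × 0.0375 = 0.00049875
  Supplier S5: 0.4375 × 0.24 × 0.252 = 0.02646
  Supplier S3: 0.1325 × 0.04 × 0.06 = 0.000318
  Supplier S6: 0.0625 × 0.28 × 0.145 = 0.0025375
Normalizing constant = 0.032594725.
P(Supplier S2 | evidence) = 0.002617975 / 0.032594725 ≈ 0.080.

0.080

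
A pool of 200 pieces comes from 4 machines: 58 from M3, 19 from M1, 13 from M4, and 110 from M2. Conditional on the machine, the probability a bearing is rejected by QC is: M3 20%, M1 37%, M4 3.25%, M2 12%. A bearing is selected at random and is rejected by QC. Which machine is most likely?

Unnormalized posteriors (prior × likelihood):
  M3: 0.29 × 0.2 = 0.058
  M1: 0.095 × 0.37 = 0.03515
  M4: 0.065 × 0.0325 = 0.0021125
  M2: 0.55 × 0.12 = 0.066
Total = 0.1612625.
Largest term belongs to M2, so M2 is most probable.

M2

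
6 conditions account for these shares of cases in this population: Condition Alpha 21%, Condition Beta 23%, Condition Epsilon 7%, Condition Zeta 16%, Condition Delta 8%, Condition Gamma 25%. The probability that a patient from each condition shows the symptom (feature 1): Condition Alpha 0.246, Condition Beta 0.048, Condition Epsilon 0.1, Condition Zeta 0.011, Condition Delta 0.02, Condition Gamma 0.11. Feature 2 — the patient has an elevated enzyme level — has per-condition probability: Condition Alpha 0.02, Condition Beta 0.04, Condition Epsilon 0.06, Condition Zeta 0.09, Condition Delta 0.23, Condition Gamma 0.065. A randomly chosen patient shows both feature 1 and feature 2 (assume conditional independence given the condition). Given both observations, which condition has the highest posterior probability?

By Bayes' rule, posterior ∝ prior × likelihood:
  Condition Alpha: 0.21 × 0.246 × 0.02 = 0.0010332
  Condition Beta: 0.23 × 0.048 × 0.04 = 0.0004416
  Condition Epsilon: 0.07 × 0.1 × 0.06 = 0.00042
  Condition Zeta: 0.16 × 0.011 × 0.09 = 0.0001584
  Condition Delta: 0.08 × 0.02 × 0.23 = 0.000368
  Condition Gamma: 0.25 × 0.11 × 0.065 = 0.0017875
Normalizing constant = 0.0042087.
Largest term belongs to Condition Gamma, so Condition Gamma is most probable.

Condition Gamma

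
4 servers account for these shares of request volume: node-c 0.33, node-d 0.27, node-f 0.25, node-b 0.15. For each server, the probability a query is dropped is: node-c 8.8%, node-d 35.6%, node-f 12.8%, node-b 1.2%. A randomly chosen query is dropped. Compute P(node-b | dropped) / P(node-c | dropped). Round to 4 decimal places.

Unnormalized posteriors (prior × likelihood):
  node-c: 0.33 × 0.088 = 0.02904
  node-d: 0.27 × 0.356 = 0.09612
  node-f: 0.25 × 0.128 = 0.032
  node-b: 0.15 × 0.012 = 0.0018
Sum = 0.15896.
The ratio is 0.0018 / 0.02904 (the normalizer cancels) = 0.0620.

0.0620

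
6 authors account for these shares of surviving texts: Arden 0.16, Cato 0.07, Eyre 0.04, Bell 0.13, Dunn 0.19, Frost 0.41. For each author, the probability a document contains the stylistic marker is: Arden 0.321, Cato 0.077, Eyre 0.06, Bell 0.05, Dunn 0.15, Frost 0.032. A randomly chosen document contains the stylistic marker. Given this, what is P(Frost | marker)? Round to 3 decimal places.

0.122

By Bayes' rule, posterior ∝ prior × likelihood:
  Arden: 0.16 × 0.321 = 0.05136
  Cato: 0.07 × 0.077 = 0.00539
  Eyre: 0.04 × 0.06 = 0.0024
  Bell: 0.13 × 0.05 = 0.0065
  Dunn: 0.19 × 0.15 = 0.0285
  Frost: 0.41 × 0.032 = 0.01312
Total = 0.10727.
P(Frost | evidence) = 0.01312 / 0.10727 ≈ 0.122.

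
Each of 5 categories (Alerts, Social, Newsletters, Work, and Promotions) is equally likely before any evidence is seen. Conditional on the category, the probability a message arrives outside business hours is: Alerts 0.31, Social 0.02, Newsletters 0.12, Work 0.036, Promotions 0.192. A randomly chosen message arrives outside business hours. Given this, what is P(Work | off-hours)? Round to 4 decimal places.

0.0531

With a uniform prior (1/5 each), posterior ∝ likelihood:
  Alerts: 0.31
  Social: 0.02
  Newsletters: 0.12
  Work: 0.036
  Promotions: 0.192
Sum = 0.678.
P(Work | evidence) = 0.036 / 0.678 ≈ 0.0531.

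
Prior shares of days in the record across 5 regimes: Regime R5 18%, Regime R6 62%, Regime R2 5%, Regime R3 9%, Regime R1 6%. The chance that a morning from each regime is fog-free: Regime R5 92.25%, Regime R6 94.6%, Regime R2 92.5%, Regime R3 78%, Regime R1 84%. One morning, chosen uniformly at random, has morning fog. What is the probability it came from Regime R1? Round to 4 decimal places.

Taking complements, P(fog | each) = Regime R5 0.0775, Regime R6 0.054, Regime R2 0.075, Regime R3 0.22, Regime R1 0.16.
Compute prior × likelihood for every hypothesis:
  Regime R5: 0.18 × 0.0775 = 0.01395
  Regime R6: 0.62 × 0.054 = 0.03348
  Regime R2: 0.05 × 0.075 = 0.00375
  Regime R3: 0.09 × 0.22 = 0.0198
  Regime R1: 0.06 × 0.16 = 0.0096
Normalizing constant = 0.08058.
P(Regime R1 | evidence) = 0.0096 / 0.08058 ≈ 0.1191.

0.1191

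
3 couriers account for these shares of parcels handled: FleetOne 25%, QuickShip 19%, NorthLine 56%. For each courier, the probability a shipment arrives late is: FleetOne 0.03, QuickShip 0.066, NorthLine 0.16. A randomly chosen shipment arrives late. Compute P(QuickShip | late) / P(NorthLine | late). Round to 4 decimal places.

0.1400

Prior × likelihood for each hypothesis:
  FleetOne: 0.25 × 0.03 = 0.0075
  QuickShip: 0.19 × 0.066 = 0.01254
  NorthLine: 0.56 × 0.16 = 0.0896
Normalizing constant = 0.10964.
The ratio is 0.01254 / 0.0896 (the normalizer cancels) = 0.1400.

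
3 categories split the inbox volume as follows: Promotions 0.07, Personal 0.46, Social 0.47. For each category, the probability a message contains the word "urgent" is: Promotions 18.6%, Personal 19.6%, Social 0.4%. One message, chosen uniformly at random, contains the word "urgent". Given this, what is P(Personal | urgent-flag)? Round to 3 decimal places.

By Bayes' rule, posterior ∝ prior × likelihood:
  Promotions: 0.07 × 0.186 = 0.01302
  Personal: 0.46 × 0.196 = 0.09016
  Social: 0.47 × 0.004 = 0.00188
Total = 0.10506.
P(Personal | evidence) = 0.09016 / 0.10506 ≈ 0.858.

0.858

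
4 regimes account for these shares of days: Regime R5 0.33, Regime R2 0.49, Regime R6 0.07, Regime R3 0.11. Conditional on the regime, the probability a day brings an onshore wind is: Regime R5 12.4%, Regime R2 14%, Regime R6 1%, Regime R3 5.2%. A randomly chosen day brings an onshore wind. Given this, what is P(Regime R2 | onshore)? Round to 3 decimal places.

By Bayes' rule, posterior ∝ prior × likelihood:
  Regime R5: 0.33 × 0.124 = 0.04092
  Regime R2: 0.49 × 0.14 = 0.0686
  Regime R6: 0.07 × 0.01 = 0.0007
  Regime R3: 0.11 × 0.052 = 0.00572
Normalizing constant = 0.11594.
P(Regime R2 | evidence) = 0.0686 / 0.11594 ≈ 0.592.

0.592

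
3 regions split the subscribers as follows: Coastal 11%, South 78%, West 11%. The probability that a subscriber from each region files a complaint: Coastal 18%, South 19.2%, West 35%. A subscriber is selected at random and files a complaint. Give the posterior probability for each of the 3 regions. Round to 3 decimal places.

By Bayes' rule, posterior ∝ prior × likelihood:
  Coastal: 0.11 × 0.18 = 0.0198
  South: 0.78 × 0.192 = 0.14976
  West: 0.11 × 0.35 = 0.0385
Sum = 0.20806.
P(Coastal | complaint) = 0.0198/0.20806 ≈ 0.095
P(South | complaint) = 0.14976/0.20806 ≈ 0.720
P(West | complaint) = 0.0385/0.20806 ≈ 0.185

Coastal 0.095, South 0.720, West 0.185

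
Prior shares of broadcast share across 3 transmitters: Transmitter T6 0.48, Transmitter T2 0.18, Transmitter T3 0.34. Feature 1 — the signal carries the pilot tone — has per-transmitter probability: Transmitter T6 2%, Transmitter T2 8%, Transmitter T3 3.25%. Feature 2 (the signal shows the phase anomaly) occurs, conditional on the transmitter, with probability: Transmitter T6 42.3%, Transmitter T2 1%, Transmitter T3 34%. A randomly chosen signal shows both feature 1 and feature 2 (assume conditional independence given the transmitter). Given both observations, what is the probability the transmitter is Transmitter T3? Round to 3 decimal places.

0.472

Prior × likelihood for each hypothesis:
  Transmitter T6: 0.48 × 0.02 × 0.423 = 0.0040608
  Transmitter T2: 0.18 × 0.08 × 0.01 = 0.000144
  Transmitter T3: 0.34 × 0.0325 × 0.34 = 0.003757
Total = 0.0079618.
P(Transmitter T3 | evidence) = 0.003757 / 0.0079618 ≈ 0.472.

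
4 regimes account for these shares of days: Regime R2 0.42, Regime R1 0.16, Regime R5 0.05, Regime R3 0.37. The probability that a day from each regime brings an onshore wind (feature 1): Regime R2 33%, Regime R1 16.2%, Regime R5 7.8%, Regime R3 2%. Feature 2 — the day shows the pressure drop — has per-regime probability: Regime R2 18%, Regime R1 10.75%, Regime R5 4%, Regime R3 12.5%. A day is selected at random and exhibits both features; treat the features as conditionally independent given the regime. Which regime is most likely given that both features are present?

By Bayes' rule, posterior ∝ prior × likelihood:
  Regime R2: 0.42 × 0.33 × 0.18 = 0.024948
  Regime R1: 0.16 × 0.162 × 0.1075 = 0.0027864
  Regime R5: 0.05 × 0.078 × 0.04 = 0.000156
  Regime R3: 0.37 × 0.02 × 0.125 = 0.000925
Sum = 0.0288154.
Largest term belongs to Regime R2, so Regime R2 is most probable.

Regime R2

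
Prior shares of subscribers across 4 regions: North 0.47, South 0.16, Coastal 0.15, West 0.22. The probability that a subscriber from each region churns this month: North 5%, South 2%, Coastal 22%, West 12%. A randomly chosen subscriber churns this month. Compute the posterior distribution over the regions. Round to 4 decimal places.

Compute prior × likelihood for every hypothesis:
  North: 0.47 × 0.05 = 0.0235
  South: 0.16 × 0.02 = 0.0032
  Coastal: 0.15 × 0.22 = 0.033
  West: 0.22 × 0.12 = 0.0264
Total = 0.0861.
P(North | churn) = 0.0235/0.0861 ≈ 0.2729
P(South | churn) = 0.0032/0.0861 ≈ 0.0372
P(Coastal | churn) = 0.033/0.0861 ≈ 0.3833
P(West | churn) = 0.0264/0.0861 ≈ 0.3066

North 0.2729, South 0.0372, Coastal 0.3833, West 0.3066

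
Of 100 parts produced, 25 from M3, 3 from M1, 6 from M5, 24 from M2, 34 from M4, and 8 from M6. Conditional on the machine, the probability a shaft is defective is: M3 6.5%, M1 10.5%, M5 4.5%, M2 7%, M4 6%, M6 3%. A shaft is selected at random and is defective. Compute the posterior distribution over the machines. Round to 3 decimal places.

By Bayes' rule, posterior ∝ prior × likelihood:
  M3: 0.25 × 0.065 = 0.01625
  M1: 0.03 × 0.105 = 0.00315
  M5: 0.06 × 0.045 = 0.0027
  M2: 0.24 × 0.07 = 0.0168
  M4: 0.34 × 0.06 = 0.0204
  M6: 0.08 × 0.03 = 0.0024
Normalizing constant = 0.0617.
P(M3 | defective) = 0.01625/0.0617 ≈ 0.263
P(M1 | defective) = 0.00315/0.0617 ≈ 0.051
P(M5 | defective) = 0.0027/0.0617 ≈ 0.044
P(M2 | defective) = 0.0168/0.0617 ≈ 0.272
P(M4 | defective) = 0.0204/0.0617 ≈ 0.331
P(M6 | defective) = 0.0024/0.0617 ≈ 0.039

M3 0.263, M1 0.051, M5 0.044, M2 0.272, M4 0.331, M6 0.039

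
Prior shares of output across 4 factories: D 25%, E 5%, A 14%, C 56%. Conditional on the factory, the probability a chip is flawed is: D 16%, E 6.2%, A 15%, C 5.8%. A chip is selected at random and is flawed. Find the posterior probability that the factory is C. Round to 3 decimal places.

0.336

Unnormalized posteriors (prior × likelihood):
  D: 0.25 × 0.16 = 0.04
  E: 0.05 × 0.062 = 0.0031
  A: 0.14 × 0.15 = 0.021
  C: 0.56 × 0.058 = 0.03248
Total = 0.09658.
P(C | evidence) = 0.03248 / 0.09658 ≈ 0.336.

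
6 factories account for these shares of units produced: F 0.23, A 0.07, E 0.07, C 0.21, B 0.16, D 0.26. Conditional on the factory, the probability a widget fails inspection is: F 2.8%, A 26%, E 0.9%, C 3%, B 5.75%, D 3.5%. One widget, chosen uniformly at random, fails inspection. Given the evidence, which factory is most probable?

Unnormalized posteriors (prior × likelihood):
  F: 0.23 × 0.028 = 0.00644
  A: 0.07 × 0.26 = 0.0182
  E: 0.07 × 0.009 = 0.00063
  C: 0.21 × 0.03 = 0.0063
  B: 0.16 × 0.0575 = 0.0092
  D: 0.26 × 0.035 = 0.0091
Total = 0.04987.
Largest term belongs to A, so A is most probable.

A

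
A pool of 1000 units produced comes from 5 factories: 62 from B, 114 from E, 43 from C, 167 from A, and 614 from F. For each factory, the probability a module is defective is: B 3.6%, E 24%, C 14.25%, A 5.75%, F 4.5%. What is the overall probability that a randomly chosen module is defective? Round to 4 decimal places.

0.0730

Compute prior × likelihood for every hypothesis:
  B: 0.062 × 0.036 = 0.002232
  E: 0.114 × 0.24 = 0.02736
  C: 0.043 × 0.1425 = 0.0061275
  A: 0.167 × 0.0575 = 0.0096025
  F: 0.614 × 0.045 = 0.02763
P(defective) = 0.002232 + 0.02736 + 0.0061275 + 0.0096025 + 0.02763 = 0.072952 → 0.0730.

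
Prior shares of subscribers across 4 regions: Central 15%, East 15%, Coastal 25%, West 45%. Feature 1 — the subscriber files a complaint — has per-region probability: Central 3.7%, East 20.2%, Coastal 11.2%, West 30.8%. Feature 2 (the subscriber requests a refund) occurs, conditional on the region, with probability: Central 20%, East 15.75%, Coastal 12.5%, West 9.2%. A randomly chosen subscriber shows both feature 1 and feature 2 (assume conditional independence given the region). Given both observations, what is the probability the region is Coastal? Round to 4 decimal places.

Prior × likelihood for each hypothesis:
  Central: 0.15 × 0.037 × 0.2 = 0.00111
  East: 0.15 × 0.202 × 0.1575 = 0.00477225
  Coastal: 0.25 × 0.112 × 0.125 = 0.0035
  West: 0.45 × 0.308 × 0.092 = 0.0127512
Sum = 0.02213345.
P(Coastal | evidence) = 0.0035 / 0.02213345 ≈ 0.1581.

0.1581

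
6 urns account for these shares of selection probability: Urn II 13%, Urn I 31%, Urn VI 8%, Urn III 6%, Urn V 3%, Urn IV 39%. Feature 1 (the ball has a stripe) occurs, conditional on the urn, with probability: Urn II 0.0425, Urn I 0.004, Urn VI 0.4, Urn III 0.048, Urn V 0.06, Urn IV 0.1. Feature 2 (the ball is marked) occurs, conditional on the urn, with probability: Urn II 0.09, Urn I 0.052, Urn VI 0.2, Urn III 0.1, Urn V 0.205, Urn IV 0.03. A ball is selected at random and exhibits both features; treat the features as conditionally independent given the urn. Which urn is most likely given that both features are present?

Prior × likelihood for each hypothesis:
  Urn II: 0.13 × 0.0425 × 0.09 = 0.00049725
  Urn I: 0.31 × 0.004 × 0.052 = 0.00006448
  Urn VI: 0.08 × 0.4 × 0.2 = 0.0064
  Urn III: 0.06 × 0.048 × 0.1 = 0.000288
  Urn V: 0.03 × 0.06 × 0.205 = 0.000369
  Urn IV: 0.39 × 0.1 × 0.03 = 0.00117
Total = 0.00878873.
Largest term belongs to Urn VI, so Urn VI is most probable.

Urn VI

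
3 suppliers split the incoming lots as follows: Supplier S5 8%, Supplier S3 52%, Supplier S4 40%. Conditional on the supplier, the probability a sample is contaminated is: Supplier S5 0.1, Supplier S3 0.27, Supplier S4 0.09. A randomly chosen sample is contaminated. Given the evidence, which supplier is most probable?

Supplier S3

Prior × likelihood for each hypothesis:
  Supplier S5: 0.08 × 0.1 = 0.008
  Supplier S3: 0.52 × 0.27 = 0.1404
  Supplier S4: 0.4 × 0.09 = 0.036
Sum = 0.1844.
Largest term belongs to Supplier S3, so Supplier S3 is most probable.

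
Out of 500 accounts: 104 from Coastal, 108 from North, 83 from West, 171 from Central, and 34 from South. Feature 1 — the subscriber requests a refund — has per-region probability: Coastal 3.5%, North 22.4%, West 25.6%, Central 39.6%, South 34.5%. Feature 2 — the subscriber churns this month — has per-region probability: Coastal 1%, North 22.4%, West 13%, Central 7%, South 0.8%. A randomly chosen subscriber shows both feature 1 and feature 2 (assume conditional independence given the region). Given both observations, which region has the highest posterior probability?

North

Compute prior × likelihood for every hypothesis:
  Coastal: 0.208 × 0.035 × 0.01 = 0.0000728
  North: 0.216 × 0.224 × 0.224 = 0.010838016
  West: 0.166 × 0.256 × 0.13 = 0.00552448
  Central: 0.342 × 0.396 × 0.07 = 0.00948024
  South: 0.068 × 0.345 × 0.008 = 0.00018768
Normalizing constant = 0.026103216.
Largest term belongs to North, so North is most probable.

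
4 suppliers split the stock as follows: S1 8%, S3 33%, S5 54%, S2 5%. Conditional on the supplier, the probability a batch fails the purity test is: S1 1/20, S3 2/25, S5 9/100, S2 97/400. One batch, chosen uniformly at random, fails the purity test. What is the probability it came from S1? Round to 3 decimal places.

0.044

Unnormalized posteriors (prior × likelihood):
  S1: 0.08 × 0.05 = 0.004
  S3: 0.33 × 0.08 = 0.0264
  S5: 0.54 × 0.09 = 0.0486
  S2: 0.05 × 0.2425 = 0.012125
Total = 0.091125.
P(S1 | evidence) = 0.004 / 0.091125 ≈ 0.044.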